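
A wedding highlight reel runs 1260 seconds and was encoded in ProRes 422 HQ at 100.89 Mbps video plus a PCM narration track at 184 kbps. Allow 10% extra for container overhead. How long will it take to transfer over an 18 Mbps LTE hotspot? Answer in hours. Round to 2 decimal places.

Audio: 184 kbps = 0.184 Mbps.
Total bitrate: 101.074 Mbps.
File: 101.074 Mbps × 1260 s = 127353.2 Mb.
With 10% container overhead: ×1.10. → 140088.6 Mb.
At 18 Mbps: 140088.6 / 18 = 7782.7 s ≈ 2.16 hours.

2.16 hours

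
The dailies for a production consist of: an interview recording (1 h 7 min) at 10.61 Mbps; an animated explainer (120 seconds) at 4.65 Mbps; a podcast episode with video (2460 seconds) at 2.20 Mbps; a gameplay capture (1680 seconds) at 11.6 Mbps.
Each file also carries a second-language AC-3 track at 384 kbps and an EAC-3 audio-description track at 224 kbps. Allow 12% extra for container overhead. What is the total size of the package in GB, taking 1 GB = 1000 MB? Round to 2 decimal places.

Audio total: 384 + 224 = 608 kbps = 0.608 Mbps.
interview recording: 11.218 Mbps × 4020 s × 1.12 = 50507.9 Mb
animated explainer: 5.258 Mbps × 120 s × 1.12 = 706.7 Mb
podcast episode with video: 2.808 Mbps × 2460 s × 1.12 = 7736.6 Mb
gameplay capture: 12.208 Mbps × 1680 s × 1.12 = 22970.6 Mb
Total: 81921.8 Mb = 10240.2 MB.
= 10.24 GB.

10.24 GB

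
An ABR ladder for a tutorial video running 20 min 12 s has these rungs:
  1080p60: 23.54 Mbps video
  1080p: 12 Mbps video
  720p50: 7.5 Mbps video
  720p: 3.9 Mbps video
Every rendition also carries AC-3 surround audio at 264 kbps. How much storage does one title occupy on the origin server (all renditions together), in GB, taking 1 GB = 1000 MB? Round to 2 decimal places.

7.27 GB

20 min 12 s = 1212 s
Audio: 264 kbps = 0.264 Mbps.
Sum of rendition bitrates: (23.54+0.264) + (12+0.264) + (7.5+0.264) + (3.9+0.264) = 47.996 Mbps.
× 1212 s = 58,171 Mb = 7,271 MB = 7.271 GB.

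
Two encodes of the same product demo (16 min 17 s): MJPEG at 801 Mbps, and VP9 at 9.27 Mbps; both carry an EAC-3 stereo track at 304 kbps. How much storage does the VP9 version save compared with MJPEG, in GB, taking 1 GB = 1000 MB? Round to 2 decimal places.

16 min 17 s = 977 s
Audio: 304 kbps = 0.304 Mbps.
MJPEG: 801.304 Mbps × 977 s = 782874.0 Mb = 97.859 GB.
VP9: 9.574 Mbps × 977 s = 9353.8 Mb = 1.169 GB.
Saving: 97.859 − 1.169 = 96.690 GB.

96.69 GB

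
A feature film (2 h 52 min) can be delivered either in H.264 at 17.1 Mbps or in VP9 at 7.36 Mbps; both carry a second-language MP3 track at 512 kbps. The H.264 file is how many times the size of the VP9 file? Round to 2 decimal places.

2 h 52 min = 172 min = 10320 s
Audio: 512 kbps = 0.512 Mbps.
H.264: 17.612 Mbps × 10320 s = 181755.8 Mb = 22.719 GB.
VP9: 7.872 Mbps × 10320 s = 81239.0 Mb = 10.155 GB.
Ratio: 22.719 / 10.155 = 2.237.

2.24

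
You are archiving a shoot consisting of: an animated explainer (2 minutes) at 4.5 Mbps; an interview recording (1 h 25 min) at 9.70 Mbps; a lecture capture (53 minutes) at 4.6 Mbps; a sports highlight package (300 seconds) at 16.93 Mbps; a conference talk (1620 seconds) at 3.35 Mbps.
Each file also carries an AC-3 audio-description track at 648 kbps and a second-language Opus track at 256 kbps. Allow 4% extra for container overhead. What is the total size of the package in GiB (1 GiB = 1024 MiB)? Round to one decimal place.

Audio total: 648 + 256 = 904 kbps = 0.904 Mbps.
animated explainer: 5.404 Mbps × 120 s × 1.04 = 674.4 Mb
interview recording: 10.604 Mbps × 5100 s × 1.04 = 56243.6 Mb
lecture capture: 5.504 Mbps × 3180 s × 1.04 = 18202.8 Mb
sports highlight package: 17.834 Mbps × 300 s × 1.04 = 5564.2 Mb
conference talk: 4.254 Mbps × 1620 s × 1.04 = 7167.1 Mb
Total: 87852.2 Mb = 10981.5 MB.
= 10.23 GiB.

10.2 GiB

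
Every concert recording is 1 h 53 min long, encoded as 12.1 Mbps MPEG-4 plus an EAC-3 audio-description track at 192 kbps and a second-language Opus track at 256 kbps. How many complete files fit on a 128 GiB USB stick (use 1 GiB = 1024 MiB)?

12

1 h 53 min = 113 min = 6780 s
Audio total: 192 + 256 = 448 kbps = 0.448 Mbps.
Total bitrate: 12.548 Mbps.
Per item: 12.548 Mbps × 6780 s = 85,075 Mb = 10,634 MB.
Capacity: 128 GiB = 1,099,512 Mb; 12.92 items → 12 complete.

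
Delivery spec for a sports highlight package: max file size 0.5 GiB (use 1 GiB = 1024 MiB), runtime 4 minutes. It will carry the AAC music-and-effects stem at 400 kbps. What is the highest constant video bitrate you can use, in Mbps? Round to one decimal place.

Budget: 0.5 GiB = 4295.0 Mb.
4 min = 240 s
Total bitrate budget: 4295.0 Mb / 240 s = 17.896 Mbps.
Audio: 400 kbps = 0.400 Mbps.
Video: 17.896 − 0.400 = 17.496 Mbps.

17.5 Mbps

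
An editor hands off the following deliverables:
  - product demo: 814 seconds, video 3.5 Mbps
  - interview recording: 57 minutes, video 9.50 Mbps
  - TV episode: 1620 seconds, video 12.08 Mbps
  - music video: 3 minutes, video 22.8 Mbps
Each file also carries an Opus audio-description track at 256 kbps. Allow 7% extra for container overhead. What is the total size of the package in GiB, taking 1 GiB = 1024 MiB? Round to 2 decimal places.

7.54 GiB

Audio: 256 kbps = 0.256 Mbps.
product demo: 3.756 Mbps × 814 s × 1.07 = 3271.4 Mb
interview recording: 9.756 Mbps × 3420 s × 1.07 = 35701.1 Mb
TV episode: 12.336 Mbps × 1620 s × 1.07 = 21383.2 Mb
music video: 23.056 Mbps × 180 s × 1.07 = 4440.6 Mb
Total: 64796.3 Mb = 8099.5 MB.
= 7.543 GiB.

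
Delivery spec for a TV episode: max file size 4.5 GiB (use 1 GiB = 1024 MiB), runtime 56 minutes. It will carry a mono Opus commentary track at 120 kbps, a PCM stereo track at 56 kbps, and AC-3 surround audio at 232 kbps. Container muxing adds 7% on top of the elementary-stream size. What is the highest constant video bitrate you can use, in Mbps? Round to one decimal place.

10.3 Mbps

Budget: 4.5 GiB = 38654.7 Mb.
Stream payload after overhead: 38654.7 / 1.07 = 36125.9 Mb.
56 min = 3360 s
Total bitrate budget: 36125.9 Mb / 3360 s = 10.752 Mbps.
Audio total: 120 + 56 + 232 = 408 kbps = 0.408 Mbps.
Video: 10.752 − 0.408 = 10.344 Mbps.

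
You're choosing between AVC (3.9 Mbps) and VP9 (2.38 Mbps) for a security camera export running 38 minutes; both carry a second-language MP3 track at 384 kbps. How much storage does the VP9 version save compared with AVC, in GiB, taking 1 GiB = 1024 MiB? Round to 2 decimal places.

0.40 GiB

38 min = 2280 s
Audio: 384 kbps = 0.384 Mbps.
AVC: 4.284 Mbps × 2280 s = 9767.5 Mb = 1.137 GiB.
VP9: 2.764 Mbps × 2280 s = 6301.9 Mb = 0.734 GiB.
Saving: 1.137 − 0.734 = 0.403 GiB.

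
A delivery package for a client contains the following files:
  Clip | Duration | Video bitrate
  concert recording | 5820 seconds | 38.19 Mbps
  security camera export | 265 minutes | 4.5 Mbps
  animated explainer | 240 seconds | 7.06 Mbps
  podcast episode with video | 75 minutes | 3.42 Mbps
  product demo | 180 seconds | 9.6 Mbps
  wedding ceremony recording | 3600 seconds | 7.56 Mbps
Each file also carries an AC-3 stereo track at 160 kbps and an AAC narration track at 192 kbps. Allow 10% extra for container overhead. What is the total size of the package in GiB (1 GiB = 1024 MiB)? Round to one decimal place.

44.9 GiB

Audio total: 160 + 192 = 352 kbps = 0.352 Mbps.
concert recording: 38.542 Mbps × 5820 s × 1.10 = 246745.9 Mb
security camera export: 4.852 Mbps × 15900 s × 1.10 = 84861.5 Mb
animated explainer: 7.412 Mbps × 240 s × 1.10 = 1956.8 Mb
podcast episode with video: 3.772 Mbps × 4500 s × 1.10 = 18671.4 Mb
product demo: 9.952 Mbps × 180 s × 1.10 = 1970.5 Mb
wedding ceremony recording: 7.912 Mbps × 3600 s × 1.10 = 31331.5 Mb
Total: 385537.5 Mb = 48192.2 MB.
= 44.88 GiB.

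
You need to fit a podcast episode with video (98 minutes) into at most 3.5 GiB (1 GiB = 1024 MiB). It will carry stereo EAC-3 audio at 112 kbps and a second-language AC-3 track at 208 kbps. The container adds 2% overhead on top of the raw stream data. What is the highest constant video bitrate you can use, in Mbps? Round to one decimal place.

4.7 Mbps

Budget: 3.5 GiB = 30064.8 Mb.
Stream payload after overhead: 30064.8 / 1.02 = 29475.3 Mb.
98 min = 5880 s
Total bitrate budget: 29475.3 Mb / 5880 s = 5.013 Mbps.
Audio total: 112 + 208 = 320 kbps = 0.320 Mbps.
Video: 5.013 − 0.320 = 4.693 Mbps.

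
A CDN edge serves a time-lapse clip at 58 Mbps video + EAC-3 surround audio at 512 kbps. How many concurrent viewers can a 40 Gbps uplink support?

Audio: 512 kbps = 0.512 Mbps.
Per-viewer media rate: 58.512 Mbps.
40 Gbps = 40,000 Mbps; 40,000 / 58.512 = 683.62 → 683 viewers.

683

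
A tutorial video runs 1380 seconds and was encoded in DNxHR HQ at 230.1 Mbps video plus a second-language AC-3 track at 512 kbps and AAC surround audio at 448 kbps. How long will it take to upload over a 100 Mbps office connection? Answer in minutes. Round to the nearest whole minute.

Audio total: 512 + 448 = 960 kbps = 0.960 Mbps.
Total bitrate: 231.060 Mbps.
File: 231.060 Mbps × 1380 s = 318862.8 Mb.
At 100 Mbps: 318862.8 / 100 = 3188.6 s ≈ 53.1 minutes.

53 minutes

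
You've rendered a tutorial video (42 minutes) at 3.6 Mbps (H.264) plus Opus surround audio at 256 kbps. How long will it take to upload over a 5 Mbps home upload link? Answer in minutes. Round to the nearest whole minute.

32 minutes

42 min = 2520 s
Audio: 256 kbps = 0.256 Mbps.
Total bitrate: 3.856 Mbps.
File: 3.856 Mbps × 2520 s = 9717.1 Mb.
At 5 Mbps: 9717.1 / 5 = 1943.4 s ≈ 32.4 minutes.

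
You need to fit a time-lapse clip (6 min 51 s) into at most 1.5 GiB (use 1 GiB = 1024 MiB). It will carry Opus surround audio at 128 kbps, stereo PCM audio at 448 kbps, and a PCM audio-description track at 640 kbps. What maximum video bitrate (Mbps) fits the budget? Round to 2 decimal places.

30.13 Mbps

Budget: 1.5 GiB = 12884.9 Mb.
6 min 51 s = 411 s
Total bitrate budget: 12884.9 Mb / 411 s = 31.350 Mbps.
Audio total: 128 + 448 + 640 = 1216 kbps = 1.216 Mbps.
Video: 31.350 − 1.216 = 30.134 Mbps.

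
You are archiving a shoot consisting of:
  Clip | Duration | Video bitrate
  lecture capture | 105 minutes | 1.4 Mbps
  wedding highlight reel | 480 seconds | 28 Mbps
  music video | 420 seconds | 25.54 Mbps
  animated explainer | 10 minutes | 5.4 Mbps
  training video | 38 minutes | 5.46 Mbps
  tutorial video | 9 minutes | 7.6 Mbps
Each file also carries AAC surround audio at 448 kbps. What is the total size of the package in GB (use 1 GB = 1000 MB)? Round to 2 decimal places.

Audio: 448 kbps = 0.448 Mbps.
lecture capture: 1.848 Mbps × 6300 s = 11642.4 Mb
wedding highlight reel: 28.448 Mbps × 480 s = 13655.0 Mb
music video: 25.988 Mbps × 420 s = 10915.0 Mb
animated explainer: 5.848 Mbps × 600 s = 3508.8 Mb
training video: 5.908 Mbps × 2280 s = 13470.2 Mb
tutorial video: 8.048 Mbps × 540 s = 4345.9 Mb
Total: 57537.4 Mb = 7192.2 MB.
= 7.192 GB.

7.19 GB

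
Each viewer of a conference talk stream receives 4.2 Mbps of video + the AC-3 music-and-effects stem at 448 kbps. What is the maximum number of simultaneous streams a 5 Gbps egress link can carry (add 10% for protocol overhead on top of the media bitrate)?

977

Audio: 448 kbps = 0.448 Mbps.
Per-viewer media rate: 4.648 Mbps.
On the wire with 10% overhead: 5.113 Mbps.
5 Gbps = 5,000 Mbps; 5,000 / 5.113 = 977.94 → 977 viewers.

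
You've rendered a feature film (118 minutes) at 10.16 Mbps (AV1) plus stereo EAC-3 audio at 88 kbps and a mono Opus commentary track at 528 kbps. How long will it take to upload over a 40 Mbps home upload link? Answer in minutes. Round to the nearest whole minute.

118 min = 7080 s
Audio total: 88 + 528 = 616 kbps = 0.616 Mbps.
Total bitrate: 10.776 Mbps.
File: 10.776 Mbps × 7080 s = 76294.1 Mb.
At 40 Mbps: 76294.1 / 40 = 1907.4 s ≈ 31.8 minutes.

32 minutes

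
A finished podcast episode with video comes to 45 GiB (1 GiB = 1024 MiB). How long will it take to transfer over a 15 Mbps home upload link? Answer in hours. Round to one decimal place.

File: 45 GiB = 386547.1 Mb.
At 15 Mbps: 386547.1 / 15 = 25769.8 s ≈ 7.16 hours.

7.2 hours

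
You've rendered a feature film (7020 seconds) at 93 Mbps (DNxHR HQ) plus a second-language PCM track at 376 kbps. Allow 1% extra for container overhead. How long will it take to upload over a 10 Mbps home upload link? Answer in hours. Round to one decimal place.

18.4 hours

Audio: 376 kbps = 0.376 Mbps.
Total bitrate: 93.376 Mbps.
File: 93.376 Mbps × 7020 s = 655499.5 Mb.
With 1% container overhead: ×1.01. → 662054.5 Mb.
At 10 Mbps: 662054.5 / 10 = 66205.5 s ≈ 18.4 hours.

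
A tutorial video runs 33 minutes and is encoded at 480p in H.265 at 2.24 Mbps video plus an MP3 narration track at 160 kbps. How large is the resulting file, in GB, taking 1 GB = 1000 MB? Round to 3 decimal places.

0.594 GB

33 min = 1980 s
Audio: 160 kbps = 0.160 Mbps.
Total bitrate: 2.24 + 0.160 = 2.400 Mbps.
Stream data: 2.400 Mbps × 1980 s = 4752.0 Mb.
4,752 Mb ÷ 8 = 594.0 MB → 0.594 GB.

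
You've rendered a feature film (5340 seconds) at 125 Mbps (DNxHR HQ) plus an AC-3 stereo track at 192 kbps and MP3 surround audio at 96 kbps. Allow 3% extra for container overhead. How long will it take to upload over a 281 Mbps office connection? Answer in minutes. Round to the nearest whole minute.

Audio total: 192 + 96 = 288 kbps = 0.288 Mbps.
Total bitrate: 125.288 Mbps.
File: 125.288 Mbps × 5340 s = 669037.9 Mb.
With 3% container overhead: ×1.03. → 689109.1 Mb.
At 281 Mbps: 689109.1 / 281 = 2452.3 s ≈ 40.9 minutes.

41 minutes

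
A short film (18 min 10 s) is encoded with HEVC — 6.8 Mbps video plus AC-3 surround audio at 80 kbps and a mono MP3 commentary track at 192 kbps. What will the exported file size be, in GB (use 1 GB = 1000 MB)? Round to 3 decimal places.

18 min 10 s = 1090 s
Audio total: 80 + 192 = 272 kbps = 0.272 Mbps.
Total bitrate: 6.8 + 0.272 = 7.072 Mbps.
Stream data: 7.072 Mbps × 1090 s = 7708.5 Mb.
7,708 Mb ÷ 8 = 963.6 MB → 0.9636 GB.

0.964 GB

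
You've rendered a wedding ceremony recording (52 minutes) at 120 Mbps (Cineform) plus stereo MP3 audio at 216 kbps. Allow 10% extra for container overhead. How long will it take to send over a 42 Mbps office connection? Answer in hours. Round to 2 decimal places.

52 min = 3120 s
Audio: 216 kbps = 0.216 Mbps.
Total bitrate: 120.216 Mbps.
File: 120.216 Mbps × 3120 s = 375073.9 Mb.
With 10% container overhead: ×1.10. → 412581.3 Mb.
At 42 Mbps: 412581.3 / 42 = 9823.4 s ≈ 2.73 hours.

2.73 hours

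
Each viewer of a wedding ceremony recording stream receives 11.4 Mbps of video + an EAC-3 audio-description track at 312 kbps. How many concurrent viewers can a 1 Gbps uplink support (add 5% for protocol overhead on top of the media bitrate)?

81

Audio: 312 kbps = 0.312 Mbps.
Per-viewer media rate: 11.712 Mbps.
On the wire with 5% overhead: 12.298 Mbps.
1 Gbps = 1,000 Mbps; 1,000 / 12.298 = 81.32 → 81 viewers.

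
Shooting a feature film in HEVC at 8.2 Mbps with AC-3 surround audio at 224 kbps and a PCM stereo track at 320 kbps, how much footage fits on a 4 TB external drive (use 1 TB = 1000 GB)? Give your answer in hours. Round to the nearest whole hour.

Audio total: 224 + 320 = 544 kbps = 0.544 Mbps.
Total bitrate: 8.2 + 0.544 = 8.744 Mbps.
Capacity: 4 TB = 32,000,000 Mb.
Recording time: 32,000,000 / 8.744 = 3,659,652 s ≈ 1,017 hours.

1017 hours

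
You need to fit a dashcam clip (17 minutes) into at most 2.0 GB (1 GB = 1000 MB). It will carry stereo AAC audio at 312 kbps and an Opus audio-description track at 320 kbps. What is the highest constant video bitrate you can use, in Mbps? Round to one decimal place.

15.1 Mbps

Budget: 2.0 GB = 16000.0 Mb.
17 min = 1020 s
Total bitrate budget: 16000.0 Mb / 1020 s = 15.686 Mbps.
Audio total: 312 + 320 = 632 kbps = 0.632 Mbps.
Video: 15.686 − 0.632 = 15.054 Mbps.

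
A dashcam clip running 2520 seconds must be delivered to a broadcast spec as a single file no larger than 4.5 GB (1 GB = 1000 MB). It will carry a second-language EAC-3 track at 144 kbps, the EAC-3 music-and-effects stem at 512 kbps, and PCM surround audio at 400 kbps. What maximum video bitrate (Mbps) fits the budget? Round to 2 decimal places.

Budget: 4.5 GB = 36000.0 Mb.
Total bitrate budget: 36000.0 Mb / 2520 s = 14.286 Mbps.
Audio total: 144 + 512 + 400 = 1056 kbps = 1.056 Mbps.
Video: 14.286 − 1.056 = 13.230 Mbps.

13.23 Mbps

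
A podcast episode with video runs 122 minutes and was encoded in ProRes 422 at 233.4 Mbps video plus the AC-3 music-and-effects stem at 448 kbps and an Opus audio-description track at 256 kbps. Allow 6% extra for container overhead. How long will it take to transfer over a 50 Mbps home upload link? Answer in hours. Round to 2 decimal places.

10.09 hours

122 min = 7320 s
Audio total: 448 + 256 = 704 kbps = 0.704 Mbps.
Total bitrate: 234.104 Mbps.
File: 234.104 Mbps × 7320 s = 1713641.3 Mb.
With 6% container overhead: ×1.06. → 1816459.8 Mb.
At 50 Mbps: 1816459.8 / 50 = 36329.2 s ≈ 10.1 hours.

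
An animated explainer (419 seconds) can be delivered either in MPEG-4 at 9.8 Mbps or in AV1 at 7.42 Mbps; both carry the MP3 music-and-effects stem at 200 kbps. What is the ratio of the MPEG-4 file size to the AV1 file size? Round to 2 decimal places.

Audio: 200 kbps = 0.200 Mbps.
MPEG-4: 10.000 Mbps × 419 s = 4190.0 Mb = 0.524 GB.
AV1: 7.620 Mbps × 419 s = 3192.8 Mb = 0.399 GB.
Ratio: 0.524 / 0.399 = 1.312.

1.31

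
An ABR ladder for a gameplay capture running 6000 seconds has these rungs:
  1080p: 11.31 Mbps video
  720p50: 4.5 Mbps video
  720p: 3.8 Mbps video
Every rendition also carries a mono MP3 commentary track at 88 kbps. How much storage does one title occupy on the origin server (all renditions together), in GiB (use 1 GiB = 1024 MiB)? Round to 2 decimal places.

13.88 GiB

Audio: 88 kbps = 0.088 Mbps.
Sum of rendition bitrates: (11.31+0.088) + (4.5+0.088) + (3.8+0.088) = 19.874 Mbps.
× 6000 s = 119,244 Mb = 14,906 MB = 13.88 GiB.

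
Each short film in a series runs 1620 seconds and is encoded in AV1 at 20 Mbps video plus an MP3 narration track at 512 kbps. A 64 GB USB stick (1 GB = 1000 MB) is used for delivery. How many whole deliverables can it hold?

15

Audio: 512 kbps = 0.512 Mbps.
Total bitrate: 20.512 Mbps.
Per item: 20.512 Mbps × 1620 s = 33,229 Mb = 4,154 MB.
Capacity: 64 GB = 512,000 Mb; 15.41 items → 15 complete.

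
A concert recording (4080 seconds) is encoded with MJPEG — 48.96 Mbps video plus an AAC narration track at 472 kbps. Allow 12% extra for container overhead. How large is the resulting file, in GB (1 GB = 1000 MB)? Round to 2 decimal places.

28.24 GB

Audio: 472 kbps = 0.472 Mbps.
Total bitrate: 48.96 + 0.472 = 49.432 Mbps.
Stream data: 49.432 Mbps × 4080 s = 201682.6 Mb.
With 12% container overhead: ×1.12.
225,884 Mb ÷ 8 = 28,236 MB → 28.24 GB.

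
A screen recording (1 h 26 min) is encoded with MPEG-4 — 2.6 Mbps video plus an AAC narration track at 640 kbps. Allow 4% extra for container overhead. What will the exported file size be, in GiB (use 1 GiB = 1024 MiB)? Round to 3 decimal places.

1 h 26 min = 86 min = 5160 s
Audio: 640 kbps = 0.640 Mbps.
Total bitrate: 2.6 + 0.640 = 3.240 Mbps.
Stream data: 3.240 Mbps × 5160 s = 16718.4 Mb.
With 4% container overhead: ×1.04.
17,387 Mb = 2,173,392,000 bytes ÷ 1,073,741,824 = 2.024 GiB.

2.024 GiB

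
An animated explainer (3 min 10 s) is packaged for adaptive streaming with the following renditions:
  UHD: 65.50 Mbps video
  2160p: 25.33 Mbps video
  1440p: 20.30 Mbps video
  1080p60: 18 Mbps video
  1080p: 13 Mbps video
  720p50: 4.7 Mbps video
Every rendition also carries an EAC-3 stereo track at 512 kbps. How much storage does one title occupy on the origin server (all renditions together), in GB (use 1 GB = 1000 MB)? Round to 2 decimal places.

3 min 10 s = 190 s
Audio: 512 kbps = 0.512 Mbps.
Sum of rendition bitrates: (65.50+0.512) + (25.33+0.512) + (20.30+0.512) + (18+0.512) + (13+0.512) + (4.7+0.512) = 149.902 Mbps.
× 190 s = 28,481 Mb = 3,560 MB = 3.560 GB.

3.56 GB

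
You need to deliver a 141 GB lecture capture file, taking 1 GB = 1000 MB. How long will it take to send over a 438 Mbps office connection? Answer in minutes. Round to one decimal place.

File: 141 GB = 1128000.0 Mb.
At 438 Mbps: 1128000.0 / 438 = 2575.3 s ≈ 42.9 minutes.

42.9 minutes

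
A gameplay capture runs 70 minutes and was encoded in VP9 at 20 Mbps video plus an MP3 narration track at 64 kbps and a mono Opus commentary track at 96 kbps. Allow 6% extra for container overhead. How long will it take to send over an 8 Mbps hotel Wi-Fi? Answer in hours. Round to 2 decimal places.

70 min = 4200 s
Audio total: 64 + 96 = 160 kbps = 0.160 Mbps.
Total bitrate: 20.160 Mbps.
File: 20.160 Mbps × 4200 s = 84672.0 Mb.
With 6% container overhead: ×1.06. → 89752.3 Mb.
At 8 Mbps: 89752.3 / 8 = 11219.0 s ≈ 3.12 hours.

3.12 hours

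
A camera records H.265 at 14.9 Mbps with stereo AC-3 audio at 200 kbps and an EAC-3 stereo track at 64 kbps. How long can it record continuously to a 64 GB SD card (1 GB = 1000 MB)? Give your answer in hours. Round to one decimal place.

Audio total: 200 + 64 = 264 kbps = 0.264 Mbps.
Total bitrate: 14.9 + 0.264 = 15.164 Mbps.
Capacity: 64 GB = 512,000 Mb.
Recording time: 512,000 / 15.164 = 33,764 s ≈ 9.38 hours.

9.4 hours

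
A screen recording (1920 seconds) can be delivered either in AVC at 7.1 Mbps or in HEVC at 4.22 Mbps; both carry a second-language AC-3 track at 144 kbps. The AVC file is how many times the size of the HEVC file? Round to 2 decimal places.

Audio: 144 kbps = 0.144 Mbps.
AVC: 7.244 Mbps × 1920 s = 13908.5 Mb = 1.739 GB.
HEVC: 4.364 Mbps × 1920 s = 8378.9 Mb = 1.047 GB.
Ratio: 1.739 / 1.047 = 1.660.

1.66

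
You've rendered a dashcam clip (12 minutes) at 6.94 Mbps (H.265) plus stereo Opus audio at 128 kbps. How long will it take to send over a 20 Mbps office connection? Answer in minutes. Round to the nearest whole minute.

12 min = 720 s
Audio: 128 kbps = 0.128 Mbps.
Total bitrate: 7.068 Mbps.
File: 7.068 Mbps × 720 s = 5089.0 Mb.
At 20 Mbps: 5089.0 / 20 = 254.4 s ≈ 4.24 minutes.

4 minutes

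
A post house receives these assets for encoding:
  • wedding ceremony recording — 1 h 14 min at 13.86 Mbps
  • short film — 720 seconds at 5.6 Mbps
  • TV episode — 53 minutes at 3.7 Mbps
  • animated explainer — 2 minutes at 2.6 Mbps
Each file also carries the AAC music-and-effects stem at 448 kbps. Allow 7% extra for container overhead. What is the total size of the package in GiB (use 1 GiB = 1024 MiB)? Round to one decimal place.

10.1 GiB

Audio: 448 kbps = 0.448 Mbps.
wedding ceremony recording: 14.308 Mbps × 4440 s × 1.07 = 67974.4 Mb
short film: 6.048 Mbps × 720 s × 1.07 = 4659.4 Mb
TV episode: 4.148 Mbps × 3180 s × 1.07 = 14114.0 Mb
animated explainer: 3.048 Mbps × 120 s × 1.07 = 391.4 Mb
Total: 87139.2 Mb = 10892.4 MB.
= 10.14 GiB.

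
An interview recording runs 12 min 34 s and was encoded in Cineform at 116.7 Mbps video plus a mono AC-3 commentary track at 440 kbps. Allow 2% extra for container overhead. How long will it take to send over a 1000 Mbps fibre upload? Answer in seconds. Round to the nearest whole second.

90 seconds

12 min 34 s = 754 s
Audio: 440 kbps = 0.440 Mbps.
Total bitrate: 117.140 Mbps.
File: 117.140 Mbps × 754 s = 88323.6 Mb.
With 2% container overhead: ×1.02. → 90090.0 Mb.
At 1000 Mbps: 90090.0 / 1000 = 90.1 s ≈ 90.1 seconds.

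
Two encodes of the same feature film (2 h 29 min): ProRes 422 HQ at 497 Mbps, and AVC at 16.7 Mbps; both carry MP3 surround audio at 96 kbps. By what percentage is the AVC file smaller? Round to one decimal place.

2 h 29 min = 149 min = 8940 s
Audio: 96 kbps = 0.096 Mbps.
ProRes 422 HQ: 497.096 Mbps × 8940 s = 4444038.2 Mb = 555.505 GB.
AVC: 16.796 Mbps × 8940 s = 150156.2 Mb = 18.770 GB.
Reduction: (1 − 18.770/555.505) × 100 = 96.62%.

96.6%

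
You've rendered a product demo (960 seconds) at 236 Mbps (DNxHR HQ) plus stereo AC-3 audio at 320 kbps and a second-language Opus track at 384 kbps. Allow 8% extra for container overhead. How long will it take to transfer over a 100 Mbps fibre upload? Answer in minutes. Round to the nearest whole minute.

41 minutes

Audio total: 320 + 384 = 704 kbps = 0.704 Mbps.
Total bitrate: 236.704 Mbps.
File: 236.704 Mbps × 960 s = 227235.8 Mb.
With 8% container overhead: ×1.08. → 245414.7 Mb.
At 100 Mbps: 245414.7 / 100 = 2454.1 s ≈ 40.9 minutes.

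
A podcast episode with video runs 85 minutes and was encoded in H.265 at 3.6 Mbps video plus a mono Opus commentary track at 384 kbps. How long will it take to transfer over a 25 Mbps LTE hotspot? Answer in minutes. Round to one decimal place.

85 min = 5100 s
Audio: 384 kbps = 0.384 Mbps.
Total bitrate: 3.984 Mbps.
File: 3.984 Mbps × 5100 s = 20318.4 Mb.
At 25 Mbps: 20318.4 / 25 = 812.7 s ≈ 13.5 minutes.

13.5 minutes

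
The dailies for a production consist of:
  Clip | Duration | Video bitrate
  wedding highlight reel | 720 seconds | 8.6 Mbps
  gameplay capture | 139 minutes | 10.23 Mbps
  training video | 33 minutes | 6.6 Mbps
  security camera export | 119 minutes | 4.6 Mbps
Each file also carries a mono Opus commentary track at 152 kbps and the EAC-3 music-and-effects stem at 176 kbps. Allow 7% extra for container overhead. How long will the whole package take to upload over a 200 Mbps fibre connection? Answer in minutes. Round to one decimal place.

Audio total: 152 + 176 = 328 kbps = 0.328 Mbps.
wedding highlight reel: 8.928 Mbps × 720 s × 1.07 = 6878.1 Mb
gameplay capture: 10.558 Mbps × 8340 s × 1.07 = 94217.5 Mb
training video: 6.928 Mbps × 1980 s × 1.07 = 14677.7 Mb
security camera export: 4.928 Mbps × 7140 s × 1.07 = 37648.9 Mb
Total: 153422.2 Mb = 19177.8 MB.
At 200 Mbps: 153422.2 / 200 = 767 s ≈ 12.8 minutes.

12.8 minutes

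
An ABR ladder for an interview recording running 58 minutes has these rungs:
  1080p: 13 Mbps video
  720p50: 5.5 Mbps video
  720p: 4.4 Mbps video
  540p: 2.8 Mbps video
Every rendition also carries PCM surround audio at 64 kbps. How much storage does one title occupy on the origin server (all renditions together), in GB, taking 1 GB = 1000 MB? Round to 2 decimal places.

58 min = 3480 s
Audio: 64 kbps = 0.064 Mbps.
Sum of rendition bitrates: (13+0.064) + (5.5+0.064) + (4.4+0.064) + (2.8+0.064) = 25.956 Mbps.
× 3480 s = 90,327 Mb = 11,291 MB = 11.29 GB.

11.29 GB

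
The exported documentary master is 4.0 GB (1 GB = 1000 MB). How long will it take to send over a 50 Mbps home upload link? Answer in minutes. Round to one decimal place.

File: 4.0 GB = 32000.0 Mb.
At 50 Mbps: 32000.0 / 50 = 640.0 s ≈ 10.7 minutes.

10.7 minutes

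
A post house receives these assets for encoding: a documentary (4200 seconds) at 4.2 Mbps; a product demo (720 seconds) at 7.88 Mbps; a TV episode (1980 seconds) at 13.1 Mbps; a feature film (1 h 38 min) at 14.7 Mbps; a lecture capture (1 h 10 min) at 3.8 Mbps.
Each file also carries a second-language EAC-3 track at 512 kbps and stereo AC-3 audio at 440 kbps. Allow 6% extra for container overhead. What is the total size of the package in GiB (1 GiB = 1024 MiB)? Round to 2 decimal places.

20.71 GiB

Audio total: 512 + 440 = 952 kbps = 0.952 Mbps.
documentary: 5.152 Mbps × 4200 s × 1.06 = 22936.7 Mb
product demo: 8.832 Mbps × 720 s × 1.06 = 6740.6 Mb
TV episode: 14.052 Mbps × 1980 s × 1.06 = 29492.3 Mb
feature film: 15.652 Mbps × 5880 s × 1.06 = 97555.8 Mb
lecture capture: 4.752 Mbps × 4200 s × 1.06 = 21155.9 Mb
Total: 177881.3 Mb = 22235.2 MB.
= 20.71 GiB.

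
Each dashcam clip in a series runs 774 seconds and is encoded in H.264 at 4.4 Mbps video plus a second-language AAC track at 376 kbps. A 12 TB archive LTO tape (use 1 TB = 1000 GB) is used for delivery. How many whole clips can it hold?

25969

Audio: 376 kbps = 0.376 Mbps.
Total bitrate: 4.776 Mbps.
Per item: 4.776 Mbps × 774 s = 3,697 Mb = 462.1 MB.
Capacity: 12 TB = 96,000,000 Mb; 25969.64 items → 25969 complete.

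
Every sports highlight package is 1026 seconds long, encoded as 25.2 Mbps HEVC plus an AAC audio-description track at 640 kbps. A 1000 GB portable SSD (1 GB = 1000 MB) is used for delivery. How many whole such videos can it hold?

Audio: 640 kbps = 0.640 Mbps.
Total bitrate: 25.840 Mbps.
Per item: 25.840 Mbps × 1026 s = 26,512 Mb = 3,314 MB.
Capacity: 1000 GB = 8,000,000 Mb; 301.75 items → 301 complete.

301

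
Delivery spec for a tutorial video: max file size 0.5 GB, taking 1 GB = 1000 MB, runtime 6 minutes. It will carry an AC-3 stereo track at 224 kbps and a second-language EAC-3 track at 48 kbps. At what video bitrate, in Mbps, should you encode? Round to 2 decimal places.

10.84 Mbps

Budget: 0.5 GB = 4000.0 Mb.
6 min = 360 s
Total bitrate budget: 4000.0 Mb / 360 s = 11.111 Mbps.
Audio total: 224 + 48 = 272 kbps = 0.272 Mbps.
Video: 11.111 − 0.272 = 10.839 Mbps.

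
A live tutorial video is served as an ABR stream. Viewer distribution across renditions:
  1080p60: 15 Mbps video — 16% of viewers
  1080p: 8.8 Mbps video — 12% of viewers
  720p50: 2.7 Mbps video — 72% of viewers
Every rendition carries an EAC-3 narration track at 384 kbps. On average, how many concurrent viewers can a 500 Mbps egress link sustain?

Audio: 384 kbps = 0.384 Mbps.
Average per-viewer bitrate: 0.16×15.384 + 0.12×9.184 + 0.72×3.084 = 5.784 Mbps.
500 Mbps = 500.0 Mbps; 500.0 / 5.784 = 86.45 → 86.

86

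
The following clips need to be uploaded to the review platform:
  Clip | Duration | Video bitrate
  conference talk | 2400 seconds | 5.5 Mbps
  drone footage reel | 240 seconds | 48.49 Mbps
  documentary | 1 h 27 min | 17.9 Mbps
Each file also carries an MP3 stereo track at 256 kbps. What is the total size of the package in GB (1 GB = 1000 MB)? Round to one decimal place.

15.0 GB

Audio: 256 kbps = 0.256 Mbps.
conference talk: 5.756 Mbps × 2400 s = 13814.4 Mb
drone footage reel: 48.746 Mbps × 240 s = 11699.0 Mb
documentary: 18.156 Mbps × 5220 s = 94774.3 Mb
Total: 120287.8 Mb = 15036.0 MB.
= 15.04 GB.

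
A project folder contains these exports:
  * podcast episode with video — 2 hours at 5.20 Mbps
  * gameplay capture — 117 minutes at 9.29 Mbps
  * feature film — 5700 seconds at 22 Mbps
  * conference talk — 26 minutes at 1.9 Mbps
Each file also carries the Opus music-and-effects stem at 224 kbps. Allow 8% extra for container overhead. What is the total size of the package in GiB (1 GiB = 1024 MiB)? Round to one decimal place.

Audio: 224 kbps = 0.224 Mbps.
podcast episode with video: 5.424 Mbps × 7200 s × 1.08 = 42177.0 Mb
gameplay capture: 9.514 Mbps × 7020 s × 1.08 = 72131.3 Mb
feature film: 22.224 Mbps × 5700 s × 1.08 = 136810.9 Mb
conference talk: 2.124 Mbps × 1560 s × 1.08 = 3578.5 Mb
Total: 254697.8 Mb = 31837.2 MB.
= 29.65 GiB.

29.7 GiB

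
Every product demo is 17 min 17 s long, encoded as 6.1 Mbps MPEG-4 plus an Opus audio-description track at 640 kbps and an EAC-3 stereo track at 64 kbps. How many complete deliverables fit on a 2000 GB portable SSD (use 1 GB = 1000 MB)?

17 min 17 s = 1037 s
Audio total: 640 + 64 = 704 kbps = 0.704 Mbps.
Total bitrate: 6.804 Mbps.
Per item: 6.804 Mbps × 1037 s = 7,056 Mb = 882.0 MB.
Capacity: 2000 GB = 16,000,000 Mb; 2267.65 items → 2267 complete.

2267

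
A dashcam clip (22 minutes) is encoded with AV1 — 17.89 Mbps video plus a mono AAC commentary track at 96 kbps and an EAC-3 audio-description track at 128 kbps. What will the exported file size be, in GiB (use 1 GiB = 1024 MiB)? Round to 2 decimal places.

2.78 GiB

22 min = 1320 s
Audio total: 96 + 128 = 224 kbps = 0.224 Mbps.
Total bitrate: 17.89 + 0.224 = 18.114 Mbps.
Stream data: 18.114 Mbps × 1320 s = 23910.5 Mb.
23,910 Mb = 2,988,810,000 bytes ÷ 1,073,741,824 = 2.784 GiB.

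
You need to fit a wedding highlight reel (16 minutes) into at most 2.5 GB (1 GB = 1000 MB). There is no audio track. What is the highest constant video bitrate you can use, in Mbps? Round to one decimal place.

Budget: 2.5 GB = 20000.0 Mb.
16 min = 960 s
Total bitrate budget: 20000.0 Mb / 960 s = 20.833 Mbps.

20.8 Mbps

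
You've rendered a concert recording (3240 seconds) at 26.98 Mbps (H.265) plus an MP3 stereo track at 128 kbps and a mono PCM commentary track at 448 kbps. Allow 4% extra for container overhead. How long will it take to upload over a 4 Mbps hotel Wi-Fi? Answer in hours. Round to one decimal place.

Audio total: 128 + 448 = 576 kbps = 0.576 Mbps.
Total bitrate: 27.556 Mbps.
File: 27.556 Mbps × 3240 s = 89281.4 Mb.
With 4% container overhead: ×1.04. → 92852.7 Mb.
At 4 Mbps: 92852.7 / 4 = 23213.2 s ≈ 6.45 hours.

6.4 hours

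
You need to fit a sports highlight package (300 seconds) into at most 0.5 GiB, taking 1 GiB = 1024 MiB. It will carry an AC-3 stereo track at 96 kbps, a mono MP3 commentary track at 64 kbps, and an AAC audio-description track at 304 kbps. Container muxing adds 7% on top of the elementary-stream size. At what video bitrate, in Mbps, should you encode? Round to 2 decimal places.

12.92 Mbps

Budget: 0.5 GiB = 4295.0 Mb.
Stream payload after overhead: 4295.0 / 1.07 = 4014.0 Mb.
Total bitrate budget: 4014.0 Mb / 300 s = 13.380 Mbps.
Audio total: 96 + 64 + 304 = 464 kbps = 0.464 Mbps.
Video: 13.380 − 0.464 = 12.916 Mbps.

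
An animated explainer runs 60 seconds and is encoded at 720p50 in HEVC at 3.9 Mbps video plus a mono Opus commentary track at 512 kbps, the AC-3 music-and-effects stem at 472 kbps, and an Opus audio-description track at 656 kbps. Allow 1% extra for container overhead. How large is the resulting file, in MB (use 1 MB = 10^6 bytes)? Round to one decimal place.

42.0 MB

Audio total: 512 + 472 + 656 = 1640 kbps = 1.640 Mbps.
Total bitrate: 3.9 + 1.640 = 5.540 Mbps.
Stream data: 5.540 Mbps × 60 s = 332.4 Mb.
With 1% container overhead: ×1.01.
335.7 Mb ÷ 8 = 41.97 MB → 41.97 MB.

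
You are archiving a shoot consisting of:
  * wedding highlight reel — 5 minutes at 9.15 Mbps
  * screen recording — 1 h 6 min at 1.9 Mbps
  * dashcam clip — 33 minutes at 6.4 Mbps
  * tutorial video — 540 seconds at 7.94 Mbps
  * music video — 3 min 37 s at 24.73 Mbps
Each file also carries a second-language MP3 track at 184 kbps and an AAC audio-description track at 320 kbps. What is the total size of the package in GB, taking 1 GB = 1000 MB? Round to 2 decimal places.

4.52 GB

Audio total: 184 + 320 = 504 kbps = 0.504 Mbps.
wedding highlight reel: 9.654 Mbps × 300 s = 2896.2 Mb
screen recording: 2.404 Mbps × 3960 s = 9519.8 Mb
dashcam clip: 6.904 Mbps × 1980 s = 13669.9 Mb
tutorial video: 8.444 Mbps × 540 s = 4559.8 Mb
music video: 25.234 Mbps × 217 s = 5475.8 Mb
Total: 36121.5 Mb = 4515.2 MB.
= 4.515 GB.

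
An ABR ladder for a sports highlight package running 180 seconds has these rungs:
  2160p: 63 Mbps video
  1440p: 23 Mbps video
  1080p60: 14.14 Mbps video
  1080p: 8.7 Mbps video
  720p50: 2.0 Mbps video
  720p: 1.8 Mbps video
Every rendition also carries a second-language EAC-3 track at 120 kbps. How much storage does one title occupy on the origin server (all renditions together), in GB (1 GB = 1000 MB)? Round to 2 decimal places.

Audio: 120 kbps = 0.120 Mbps.
Sum of rendition bitrates: (63+0.120) + (23+0.120) + (14.14+0.120) + (8.7+0.120) + (2.0+0.120) + (1.8+0.120) = 113.360 Mbps.
× 180 s = 20,405 Mb = 2,551 MB = 2.551 GB.

2.55 GB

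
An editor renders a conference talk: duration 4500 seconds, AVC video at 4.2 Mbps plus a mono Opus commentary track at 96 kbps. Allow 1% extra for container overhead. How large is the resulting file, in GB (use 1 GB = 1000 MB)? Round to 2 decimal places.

Audio: 96 kbps = 0.096 Mbps.
Total bitrate: 4.2 + 0.096 = 4.296 Mbps.
Stream data: 4.296 Mbps × 4500 s = 19332.0 Mb.
With 1% container overhead: ×1.01.
19,525 Mb ÷ 8 = 2,441 MB → 2.441 GB.

2.44 GB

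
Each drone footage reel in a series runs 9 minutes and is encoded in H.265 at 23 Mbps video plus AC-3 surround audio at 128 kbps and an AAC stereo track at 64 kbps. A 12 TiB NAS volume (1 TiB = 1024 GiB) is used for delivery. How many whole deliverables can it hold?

9 min = 540 s
Audio total: 128 + 64 = 192 kbps = 0.192 Mbps.
Total bitrate: 23.192 Mbps.
Per item: 23.192 Mbps × 540 s = 12,524 Mb = 1,565 MB.
Capacity: 12 TiB = 105,553,116 Mb; 8428.28 items → 8428 complete.

8428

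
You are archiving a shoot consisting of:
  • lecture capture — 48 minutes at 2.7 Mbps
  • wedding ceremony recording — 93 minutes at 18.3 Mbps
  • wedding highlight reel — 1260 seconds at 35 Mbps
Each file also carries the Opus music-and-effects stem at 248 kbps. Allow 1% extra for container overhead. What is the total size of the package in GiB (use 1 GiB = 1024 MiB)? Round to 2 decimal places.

Audio: 248 kbps = 0.248 Mbps.
lecture capture: 2.948 Mbps × 2880 s × 1.01 = 8575.1 Mb
wedding ceremony recording: 18.548 Mbps × 5580 s × 1.01 = 104532.8 Mb
wedding highlight reel: 35.248 Mbps × 1260 s × 1.01 = 44856.6 Mb
Total: 157964.6 Mb = 19745.6 MB.
= 18.39 GiB.

18.39 GiB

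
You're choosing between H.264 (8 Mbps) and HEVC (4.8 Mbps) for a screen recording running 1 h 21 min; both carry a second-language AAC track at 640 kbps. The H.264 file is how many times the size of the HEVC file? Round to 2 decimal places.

1 h 21 min = 81 min = 4860 s
Audio: 640 kbps = 0.640 Mbps.
H.264: 8.640 Mbps × 4860 s = 41990.4 Mb = 5.249 GB.
HEVC: 5.440 Mbps × 4860 s = 26438.4 Mb = 3.305 GB.
Ratio: 5.249 / 3.305 = 1.588.

1.59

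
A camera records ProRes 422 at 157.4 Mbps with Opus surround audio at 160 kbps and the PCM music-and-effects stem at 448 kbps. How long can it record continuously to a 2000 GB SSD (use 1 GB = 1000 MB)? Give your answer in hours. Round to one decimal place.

Audio total: 160 + 448 = 608 kbps = 0.608 Mbps.
Total bitrate: 157.4 + 0.608 = 158.008 Mbps.
Capacity: 2000 GB = 16,000,000 Mb.
Recording time: 16,000,000 / 158.008 = 101,261 s ≈ 28.1 hours.

28.1 hours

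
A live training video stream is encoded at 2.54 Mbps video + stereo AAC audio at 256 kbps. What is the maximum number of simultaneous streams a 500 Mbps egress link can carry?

Audio: 256 kbps = 0.256 Mbps.
Per-viewer media rate: 2.796 Mbps.
500 Mbps = 500.0 Mbps; 500.0 / 2.796 = 178.83 → 178 viewers.

178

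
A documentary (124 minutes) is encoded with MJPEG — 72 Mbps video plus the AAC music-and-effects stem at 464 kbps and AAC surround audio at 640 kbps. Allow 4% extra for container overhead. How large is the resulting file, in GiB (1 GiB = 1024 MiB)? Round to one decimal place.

124 min = 7440 s
Audio total: 464 + 640 = 1104 kbps = 1.104 Mbps.
Total bitrate: 72 + 1.104 = 73.104 Mbps.
Stream data: 73.104 Mbps × 7440 s = 543893.8 Mb.
With 4% container overhead: ×1.04.
565,650 Mb = 70,706,188,800 bytes ÷ 1,073,741,824 = 65.85 GiB.

65.9 GiB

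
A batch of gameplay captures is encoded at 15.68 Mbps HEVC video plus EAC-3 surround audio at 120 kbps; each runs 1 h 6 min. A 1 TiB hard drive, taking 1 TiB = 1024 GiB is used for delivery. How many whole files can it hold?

1 h 6 min = 66 min = 3960 s
Audio: 120 kbps = 0.120 Mbps.
Total bitrate: 15.800 Mbps.
Per item: 15.800 Mbps × 3960 s = 62,568 Mb = 7,821 MB.
Capacity: 1 TiB = 8,796,093 Mb; 140.58 items → 140 complete.

140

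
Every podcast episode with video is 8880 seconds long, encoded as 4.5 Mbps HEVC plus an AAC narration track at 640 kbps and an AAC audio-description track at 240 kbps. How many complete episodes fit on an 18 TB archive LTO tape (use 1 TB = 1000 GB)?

3014

Audio total: 640 + 240 = 880 kbps = 0.880 Mbps.
Total bitrate: 5.380 Mbps.
Per item: 5.380 Mbps × 8880 s = 47,774 Mb = 5,972 MB.
Capacity: 18 TB = 144,000,000 Mb; 3014.17 items → 3014 complete.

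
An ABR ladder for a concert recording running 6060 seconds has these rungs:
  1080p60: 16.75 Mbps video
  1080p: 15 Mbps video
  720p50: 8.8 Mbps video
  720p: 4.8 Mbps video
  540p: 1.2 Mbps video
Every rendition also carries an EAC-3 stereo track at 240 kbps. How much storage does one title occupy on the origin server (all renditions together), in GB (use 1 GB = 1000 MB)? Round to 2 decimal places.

36.17 GB

Audio: 240 kbps = 0.240 Mbps.
Sum of rendition bitrates: (16.75+0.240) + (15+0.240) + (8.8+0.240) + (4.8+0.240) + (1.2+0.240) = 47.750 Mbps.
× 6060 s = 289,365 Mb = 36,171 MB = 36.17 GB.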